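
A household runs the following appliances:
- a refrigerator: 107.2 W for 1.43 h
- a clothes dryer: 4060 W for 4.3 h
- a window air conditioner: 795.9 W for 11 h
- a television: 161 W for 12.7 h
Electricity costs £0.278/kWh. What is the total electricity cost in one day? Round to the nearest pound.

refrigerator: 107.2 W × 1.43 h = 153 Wh = 0.1533 kWh
clothes dryer: 4060 W × 4.3 h = 17,458 Wh = 17.46 kWh
window air conditioner: 795.9 W × 11 h = 8,755 Wh = 8.755 kWh
television: 161 W × 12.7 h = 2,045 Wh = 2.045 kWh
Total energy = 0.1533 + 17.46 + 8.755 + 2.045 = 28.41 kWh
Cost = 28.41 kWh × £0.278 = £7.90 ≈ £8

£8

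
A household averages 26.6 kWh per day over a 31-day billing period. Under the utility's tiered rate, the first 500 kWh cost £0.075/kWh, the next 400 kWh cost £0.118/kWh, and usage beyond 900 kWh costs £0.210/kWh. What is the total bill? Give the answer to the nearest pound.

Usage = 26.6 kWh/day × 31 days = 824.6 kWh
First 500 kWh × £0.075 = £37.50
Next 324.6 kWh × £0.118 = £38.30
Remaining tier: 0 kWh (not reached)
Total = £75.80 ≈ £76

£76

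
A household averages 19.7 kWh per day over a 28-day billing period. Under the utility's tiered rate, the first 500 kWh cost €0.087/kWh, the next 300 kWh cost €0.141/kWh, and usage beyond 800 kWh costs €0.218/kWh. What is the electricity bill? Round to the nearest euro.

Usage = 19.7 kWh/day × 28 days = 551.6 kWh
First 500 kWh × €0.087 = €43.50
Next 51.6 kWh × €0.141 = €7.28
Remaining tier: 0 kWh (not reached)
Total = €50.78 ≈ €51

€51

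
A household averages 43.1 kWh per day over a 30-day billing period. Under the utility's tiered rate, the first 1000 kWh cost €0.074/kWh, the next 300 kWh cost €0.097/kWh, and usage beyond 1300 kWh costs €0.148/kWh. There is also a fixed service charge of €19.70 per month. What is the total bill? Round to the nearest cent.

€122.12

Usage = 43.1 kWh/day × 30 days = 1293 kWh
First 1000 kWh × €0.074 = €74.00
Next 293 kWh × €0.097 = €28.42
Remaining tier: 0 kWh (not reached)
Energy charge = €102.42; + service €19.70 = €122.12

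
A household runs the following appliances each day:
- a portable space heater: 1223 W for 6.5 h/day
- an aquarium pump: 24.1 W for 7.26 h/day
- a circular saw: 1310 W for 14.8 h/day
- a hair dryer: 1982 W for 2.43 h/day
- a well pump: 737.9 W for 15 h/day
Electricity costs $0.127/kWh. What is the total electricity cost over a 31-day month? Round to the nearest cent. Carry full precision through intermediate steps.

$170.85

portable space heater: 1223 W × 6.5 h × 31 d = 246,434 Wh = 246.4 kWh
aquarium pump: 24.1 W × 7.26 h × 31 d = 5,424 Wh = 5.424 kWh
circular saw: 1310 W × 14.8 h × 31 d = 601,028 Wh = 601 kWh
hair dryer: 1982 W × 2.43 h × 31 d = 149,304 Wh = 149.3 kWh
well pump: 737.9 W × 15 h × 31 d = 343,124 Wh = 343.1 kWh
Total energy = 246.4 + 5.424 + 601 + 149.3 + 343.1 = 1,345 kWh
Cost = 1,345 kWh × $0.127 = $170.85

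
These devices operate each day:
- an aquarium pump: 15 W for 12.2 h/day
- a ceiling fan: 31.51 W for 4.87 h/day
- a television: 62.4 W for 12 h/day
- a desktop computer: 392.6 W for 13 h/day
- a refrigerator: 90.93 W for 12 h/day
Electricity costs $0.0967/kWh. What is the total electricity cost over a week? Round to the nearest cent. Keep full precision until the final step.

$4.93

aquarium pump: 15 W × 12.2 h × 7 d = 1,281 Wh = 1.281 kWh
ceiling fan: 31.51 W × 4.87 h × 7 d = 1,074 Wh = 1.074 kWh
television: 62.4 W × 12 h × 7 d = 5,242 Wh = 5.242 kWh
desktop computer: 392.6 W × 13 h × 7 d = 35,727 Wh = 35.73 kWh
refrigerator: 90.93 W × 12 h × 7 d = 7,638 Wh = 7.638 kWh
Total energy = 1.281 + 1.074 + 5.242 + 35.73 + 7.638 = 50.96 kWh
Cost = 50.96 kWh × $0.0967 = $4.93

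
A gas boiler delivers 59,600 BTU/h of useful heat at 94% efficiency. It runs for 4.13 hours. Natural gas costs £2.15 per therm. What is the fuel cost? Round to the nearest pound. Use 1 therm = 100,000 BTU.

Heat delivered = 59,600 BTU/h × 4.13 h = 246,148 BTU
Gas input = 246,148 / 0.94 = 261,860 BTU
= 261,860 / 100,000 = 2.619 therm
Cost = 2.619 × £2.15/therm = £5.63 ≈ £6

£6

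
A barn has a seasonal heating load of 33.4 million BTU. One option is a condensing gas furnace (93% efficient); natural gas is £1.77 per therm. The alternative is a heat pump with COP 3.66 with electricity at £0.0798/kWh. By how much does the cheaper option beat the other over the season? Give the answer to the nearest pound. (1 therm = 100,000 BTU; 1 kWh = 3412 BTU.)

Heat load = 33.4 × 10⁶ BTU = 33,400,000 BTU
Gas: input = 33,400,000 / 0.93 = 35,913,978 BTU = 359.1 therm → 359.1 × £1.77 = £635.68
Heat pump: 33,400,000 BTU / 3412 = 9,789 kWh heat; / 3.66 = 2,675 kWh in → × £0.0798 = £213.43
Difference = |£635.68 − £213.43| = £422.25 ≈ £422

£422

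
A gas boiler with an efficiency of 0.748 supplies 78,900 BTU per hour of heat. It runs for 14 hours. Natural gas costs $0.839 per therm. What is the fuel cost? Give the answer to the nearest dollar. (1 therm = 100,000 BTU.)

$12

Heat delivered = 78,900 BTU/h × 14 h = 1,104,600 BTU
Gas input = 1,104,600 / 0.748 = 1,476,738 BTU
= 1,476,738 / 100,000 = 14.77 therm
Cost = 14.77 × $0.839/therm = $12.39 ≈ $12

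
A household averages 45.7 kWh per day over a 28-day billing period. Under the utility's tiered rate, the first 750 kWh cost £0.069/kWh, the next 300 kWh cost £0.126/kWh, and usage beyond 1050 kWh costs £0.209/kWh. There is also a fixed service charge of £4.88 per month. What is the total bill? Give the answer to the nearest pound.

£142

Usage = 45.7 kWh/day × 28 days = 1279.6 kWh
First 750 kWh × £0.069 = £51.75
Next 300 kWh × £0.126 = £37.80
Remaining 229.6 kWh × £0.209 = £47.99
Energy charge = £137.54; + service £4.88 = £142.42 ≈ £142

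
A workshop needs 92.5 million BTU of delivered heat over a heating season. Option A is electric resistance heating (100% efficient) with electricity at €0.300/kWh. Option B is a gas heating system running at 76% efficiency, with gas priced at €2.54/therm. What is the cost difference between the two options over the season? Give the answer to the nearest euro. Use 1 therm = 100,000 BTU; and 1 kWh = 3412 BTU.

€5042

Heat load = 92.5 × 10⁶ BTU = 92,500,000 BTU
Gas: input = 92,500,000 / 0.76 = 121,710,526 BTU = 1,217 therm → 1,217 × €2.54 = €3,091.45
Electric: 92,500,000 BTU / 3412 = 27,110 kWh → × €0.300 = €8,133.06
Difference = |€3,091.45 − €8,133.06| = €5,041.61 ≈ €5042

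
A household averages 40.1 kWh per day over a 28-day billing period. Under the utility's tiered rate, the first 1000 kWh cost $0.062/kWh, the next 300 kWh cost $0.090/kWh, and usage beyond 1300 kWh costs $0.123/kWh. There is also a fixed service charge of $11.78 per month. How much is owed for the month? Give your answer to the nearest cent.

$84.83

Usage = 40.1 kWh/day × 28 days = 1122.8 kWh
First 1000 kWh × $0.062 = $62.00
Next 122.8 kWh × $0.090 = $11.05
Remaining tier: 0 kWh (not reached)
Energy charge = $73.05; + service $11.78 = $84.83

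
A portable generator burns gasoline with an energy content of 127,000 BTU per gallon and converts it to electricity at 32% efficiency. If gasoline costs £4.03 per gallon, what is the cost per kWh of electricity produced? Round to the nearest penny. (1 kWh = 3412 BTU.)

£0.34

Electrical output per gallon = 127,000 BTU × 0.32 / 3412 BTU/kWh = 11.91 kWh
Cost per kWh = £4.03 / 11.91 kWh = £0.338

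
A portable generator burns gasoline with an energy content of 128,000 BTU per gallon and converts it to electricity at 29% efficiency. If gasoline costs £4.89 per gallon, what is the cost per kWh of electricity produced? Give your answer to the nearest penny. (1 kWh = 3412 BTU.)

£0.45

Electrical output per gallon = 128,000 BTU × 0.29 / 3412 BTU/kWh = 10.88 kWh
Cost per kWh = £4.89 / 10.88 kWh = £0.449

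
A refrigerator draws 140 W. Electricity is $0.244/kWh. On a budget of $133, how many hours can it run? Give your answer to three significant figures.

3890 h

Energy budget = $133 / $0.244 per kWh = 545.1 kWh = 545,082 Wh
Runtime = 545,082 Wh / 140 W = 3,893 h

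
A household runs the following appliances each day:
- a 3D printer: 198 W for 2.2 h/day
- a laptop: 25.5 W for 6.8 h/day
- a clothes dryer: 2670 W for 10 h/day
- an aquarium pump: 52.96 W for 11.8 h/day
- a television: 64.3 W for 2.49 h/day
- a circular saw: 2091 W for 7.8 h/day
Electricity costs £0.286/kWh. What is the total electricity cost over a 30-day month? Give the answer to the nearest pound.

3D printer: 198 W × 2.2 h × 30 d = 13,068 Wh = 13.07 kWh
laptop: 25.5 W × 6.8 h × 30 d = 5,202 Wh = 5.202 kWh
clothes dryer: 2670 W × 10 h × 30 d = 801,000 Wh = 801 kWh
aquarium pump: 52.96 W × 11.8 h × 30 d = 18,748 Wh = 18.75 kWh
television: 64.3 W × 2.49 h × 30 d = 4,803 Wh = 4.803 kWh
circular saw: 2091 W × 7.8 h × 30 d = 489,294 Wh = 489.3 kWh
Total energy = 13.07 + 5.202 + 801 + 18.75 + 4.803 + 489.3 = 1,332 kWh
Cost = 1,332 kWh × £0.286 = £380.98 ≈ £381

£381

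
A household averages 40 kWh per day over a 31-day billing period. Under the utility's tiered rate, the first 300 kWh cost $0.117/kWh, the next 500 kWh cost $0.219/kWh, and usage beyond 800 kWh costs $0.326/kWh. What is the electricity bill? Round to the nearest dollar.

$288

Usage = 40 kWh/day × 31 days = 1240 kWh
First 300 kWh × $0.117 = $35.10
Next 500 kWh × $0.219 = $109.50
Remaining 440 kWh × $0.326 = $143.44
Total = $288.04 ≈ $288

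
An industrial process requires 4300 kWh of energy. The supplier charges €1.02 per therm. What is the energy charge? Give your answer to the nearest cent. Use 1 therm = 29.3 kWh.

4300 kWh × (0.03413 therm/kWh) = 146.8 therm
Cost = 146.8 therm × €1.02/therm = €149.69

€149.69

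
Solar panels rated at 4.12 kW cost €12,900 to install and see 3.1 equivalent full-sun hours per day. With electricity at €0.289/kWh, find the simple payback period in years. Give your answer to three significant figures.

9.58 years

Daily generation = 4.12 kW × 3.1 h = 12.77 kWh
Annual generation = 12.77 × 365 = 4661.8 kWh
Annual savings = 4661.8 × €0.289 = €1,347.25
Payback = €12,900 / €1,347.25 = 9.58 years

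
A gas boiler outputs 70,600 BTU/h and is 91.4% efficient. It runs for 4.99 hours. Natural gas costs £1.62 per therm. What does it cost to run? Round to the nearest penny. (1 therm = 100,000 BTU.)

Heat delivered = 70,600 BTU/h × 4.99 h = 352,294 BTU
Gas input = 352,294 / 0.914 = 385,442 BTU
= 385,442 / 100,000 = 3.854 therm
Cost = 3.854 × £1.62/therm = £6.24

£6.24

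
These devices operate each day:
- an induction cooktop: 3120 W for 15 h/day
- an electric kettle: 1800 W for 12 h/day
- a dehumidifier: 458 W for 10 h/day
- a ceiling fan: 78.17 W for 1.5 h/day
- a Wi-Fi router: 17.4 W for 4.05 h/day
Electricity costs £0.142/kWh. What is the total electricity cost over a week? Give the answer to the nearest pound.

induction cooktop: 3120 W × 15 h × 7 d = 327,600 Wh = 327.6 kWh
electric kettle: 1800 W × 12 h × 7 d = 151,200 Wh = 151.2 kWh
dehumidifier: 458 W × 10 h × 7 d = 32,060 Wh = 32.06 kWh
ceiling fan: 78.17 W × 1.5 h × 7 d = 821 Wh = 0.8208 kWh
Wi-Fi router: 17.4 W × 4.05 h × 7 d = 493 Wh = 0.4933 kWh
Total energy = 327.6 + 151.2 + 32.06 + 0.8208 + 0.4933 = 512.2 kWh
Cost = 512.2 kWh × £0.142 = £72.73 ≈ £73

£73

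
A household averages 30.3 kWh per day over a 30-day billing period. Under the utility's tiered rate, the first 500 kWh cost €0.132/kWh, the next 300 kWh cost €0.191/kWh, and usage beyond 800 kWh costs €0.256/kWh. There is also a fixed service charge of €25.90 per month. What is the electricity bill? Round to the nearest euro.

€177

Usage = 30.3 kWh/day × 30 days = 909 kWh
First 500 kWh × €0.132 = €66.00
Next 300 kWh × €0.191 = €57.30
Remaining 109 kWh × €0.256 = €27.90
Energy charge = €151.20; + service €25.90 = €177.10 ≈ €177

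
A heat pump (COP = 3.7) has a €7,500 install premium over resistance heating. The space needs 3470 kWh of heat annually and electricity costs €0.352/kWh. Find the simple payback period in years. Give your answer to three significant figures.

Resistance: 3470 kWh × €0.352 = €1,221.44/yr
Heat pump: 3470 / 3.7 = 937.8 kWh in → × €0.352 = €330.12/yr
Annual savings = €891.32
Payback = €7,500 / €891.32 = 8.41 years

8.41 years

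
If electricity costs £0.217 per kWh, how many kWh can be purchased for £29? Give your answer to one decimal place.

£29 / £0.217 per kWh = 133.6 kWh

133.6 kWh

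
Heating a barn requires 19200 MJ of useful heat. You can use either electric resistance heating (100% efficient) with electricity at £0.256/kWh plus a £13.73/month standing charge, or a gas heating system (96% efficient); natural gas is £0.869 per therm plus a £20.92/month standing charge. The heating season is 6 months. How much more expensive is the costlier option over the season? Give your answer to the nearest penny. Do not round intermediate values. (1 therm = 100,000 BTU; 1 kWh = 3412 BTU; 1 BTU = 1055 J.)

Heat load = 19200 MJ = 19,200,000,000 J / 1055 = 18,199,052 BTU
Gas: input = 18,199,052 / 0.96 = 18,957,346 BTU = 189.6 therm → 189.6 × £0.869 = £164.74; + 6 × £20.92 standing = £290.26
Electric: 18,199,052 BTU / 3412 = 5,334 kWh → × £0.256 = £1,365.46; + 6 × £13.73 standing = £1,447.84
Difference = |£290.26 − £1,447.84| = £1,157.58

£1157.58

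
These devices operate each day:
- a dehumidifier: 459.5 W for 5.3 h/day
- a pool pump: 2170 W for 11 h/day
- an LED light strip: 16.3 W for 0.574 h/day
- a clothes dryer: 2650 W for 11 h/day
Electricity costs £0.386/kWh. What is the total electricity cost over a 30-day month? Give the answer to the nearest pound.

dehumidifier: 459.5 W × 5.3 h × 30 d = 73,060 Wh = 73.06 kWh
pool pump: 2170 W × 11 h × 30 d = 716,100 Wh = 716.1 kWh
LED light strip: 16.3 W × 0.574 h × 30 d = 281 Wh = 0.2807 kWh
clothes dryer: 2650 W × 11 h × 30 d = 874,500 Wh = 874.5 kWh
Total energy = 73.06 + 716.1 + 0.2807 + 874.5 = 1,664 kWh
Cost = 1,664 kWh × £0.386 = £642.28 ≈ £642

£642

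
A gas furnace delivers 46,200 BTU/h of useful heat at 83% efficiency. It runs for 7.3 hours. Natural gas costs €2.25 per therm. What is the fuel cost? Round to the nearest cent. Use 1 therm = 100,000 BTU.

€9.14

Heat delivered = 46,200 BTU/h × 7.3 h = 337,260 BTU
Gas input = 337,260 / 0.830 = 406,337 BTU
= 406,337 / 100,000 = 4.063 therm
Cost = 4.063 × €2.25/therm = €9.14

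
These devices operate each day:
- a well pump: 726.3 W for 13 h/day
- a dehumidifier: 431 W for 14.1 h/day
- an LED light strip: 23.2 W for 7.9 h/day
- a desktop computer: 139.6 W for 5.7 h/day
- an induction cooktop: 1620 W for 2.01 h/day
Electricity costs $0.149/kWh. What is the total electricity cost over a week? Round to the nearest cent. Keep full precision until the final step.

well pump: 726.3 W × 13 h × 7 d = 66,093 Wh = 66.09 kWh
dehumidifier: 431 W × 14.1 h × 7 d = 42,540 Wh = 42.54 kWh
LED light strip: 23.2 W × 7.9 h × 7 d = 1,283 Wh = 1.283 kWh
desktop computer: 139.6 W × 5.7 h × 7 d = 5,570 Wh = 5.57 kWh
induction cooktop: 1620 W × 2.01 h × 7 d = 22,793 Wh = 22.79 kWh
Total energy = 66.09 + 42.54 + 1.283 + 5.57 + 22.79 = 138.3 kWh
Cost = 138.3 kWh × $0.149 = $20.60

$20.60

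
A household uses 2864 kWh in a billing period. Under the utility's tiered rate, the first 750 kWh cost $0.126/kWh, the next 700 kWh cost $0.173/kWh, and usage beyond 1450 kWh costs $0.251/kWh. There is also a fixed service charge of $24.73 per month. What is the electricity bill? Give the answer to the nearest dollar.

$595

First 750 kWh × $0.126 = $94.50
Next 700 kWh × $0.173 = $121.10
Remaining 1414 kWh × $0.251 = $354.91
Energy charge = $570.51; + service $24.73 = $595.24 ≈ $595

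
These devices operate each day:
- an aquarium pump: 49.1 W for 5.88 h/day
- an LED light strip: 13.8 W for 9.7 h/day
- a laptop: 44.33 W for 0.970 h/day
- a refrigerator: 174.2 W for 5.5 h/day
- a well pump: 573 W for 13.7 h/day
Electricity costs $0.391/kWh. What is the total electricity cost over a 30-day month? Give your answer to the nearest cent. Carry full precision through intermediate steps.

$108.78

aquarium pump: 49.1 W × 5.88 h × 30 d = 8,661 Wh = 8.661 kWh
LED light strip: 13.8 W × 9.7 h × 30 d = 4,016 Wh = 4.016 kWh
laptop: 44.33 W × 0.970 h × 30 d = 1,290 Wh = 1.29 kWh
refrigerator: 174.2 W × 5.5 h × 30 d = 28,743 Wh = 28.74 kWh
well pump: 573 W × 13.7 h × 30 d = 235,503 Wh = 235.5 kWh
Total energy = 8.661 + 4.016 + 1.29 + 28.74 + 235.5 = 278.2 kWh
Cost = 278.2 kWh × $0.391 = $108.78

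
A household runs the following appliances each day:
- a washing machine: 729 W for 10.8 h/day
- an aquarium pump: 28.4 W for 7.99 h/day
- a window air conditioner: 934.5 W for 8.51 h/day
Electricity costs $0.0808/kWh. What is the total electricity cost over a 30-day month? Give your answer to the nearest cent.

$38.91

washing machine: 729 W × 10.8 h × 30 d = 236,196 Wh = 236.2 kWh
aquarium pump: 28.4 W × 7.99 h × 30 d = 6,807 Wh = 6.807 kWh
window air conditioner: 934.5 W × 8.51 h × 30 d = 238,578 Wh = 238.6 kWh
Total energy = 236.2 + 6.807 + 238.6 = 481.6 kWh
Cost = 481.6 kWh × $0.0808 = $38.91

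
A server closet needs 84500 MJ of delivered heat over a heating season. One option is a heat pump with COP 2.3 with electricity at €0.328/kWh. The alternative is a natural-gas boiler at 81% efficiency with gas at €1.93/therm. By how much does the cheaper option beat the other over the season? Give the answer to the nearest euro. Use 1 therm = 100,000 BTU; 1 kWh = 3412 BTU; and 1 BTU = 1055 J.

€1439

Heat load = 84500 MJ = 84,500,000,000 J / 1055 = 80,094,787 BTU
Gas: input = 80,094,787 / 0.810 = 98,882,453 BTU = 988.8 therm → 988.8 × €1.93 = €1,908.43
Heat pump: 80,094,787 BTU / 3412 = 23,470 kWh heat; / 2.3 = 10,210 kWh in → × €0.328 = €3,347.66
Difference = |€1,908.43 − €3,347.66| = €1,439.23 ≈ €1439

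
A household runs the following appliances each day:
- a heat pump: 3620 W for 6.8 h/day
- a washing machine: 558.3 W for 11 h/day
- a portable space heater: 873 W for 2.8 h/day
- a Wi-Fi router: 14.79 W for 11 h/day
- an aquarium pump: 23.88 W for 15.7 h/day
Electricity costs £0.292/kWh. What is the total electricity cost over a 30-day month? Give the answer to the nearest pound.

heat pump: 3620 W × 6.8 h × 30 d = 738,480 Wh = 738.5 kWh
washing machine: 558.3 W × 11 h × 30 d = 184,239 Wh = 184.2 kWh
portable space heater: 873 W × 2.8 h × 30 d = 73,332 Wh = 73.33 kWh
Wi-Fi router: 14.79 W × 11 h × 30 d = 4,881 Wh = 4.881 kWh
aquarium pump: 23.88 W × 15.7 h × 30 d = 11,247 Wh = 11.25 kWh
Total energy = 738.5 + 184.2 + 73.33 + 4.881 + 11.25 = 1,012 kWh
Cost = 1,012 kWh × £0.292 = £295.56 ≈ £296

£296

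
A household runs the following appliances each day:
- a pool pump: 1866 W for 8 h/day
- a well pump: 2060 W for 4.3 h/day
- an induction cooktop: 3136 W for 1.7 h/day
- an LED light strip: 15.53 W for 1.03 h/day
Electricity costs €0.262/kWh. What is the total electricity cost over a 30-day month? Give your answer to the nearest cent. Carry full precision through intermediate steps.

pool pump: 1866 W × 8 h × 30 d = 447,840 Wh = 447.8 kWh
well pump: 2060 W × 4.3 h × 30 d = 265,740 Wh = 265.7 kWh
induction cooktop: 3136 W × 1.7 h × 30 d = 159,936 Wh = 159.9 kWh
LED light strip: 15.53 W × 1.03 h × 30 d = 480 Wh = 0.4799 kWh
Total energy = 447.8 + 265.7 + 159.9 + 0.4799 = 874 kWh
Cost = 874 kWh × €0.262 = €228.99

€228.99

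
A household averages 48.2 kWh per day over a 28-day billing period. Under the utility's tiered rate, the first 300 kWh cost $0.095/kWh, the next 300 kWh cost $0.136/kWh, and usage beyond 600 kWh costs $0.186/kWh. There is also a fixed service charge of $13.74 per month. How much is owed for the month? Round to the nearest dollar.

$222

Usage = 48.2 kWh/day × 28 days = 1349.6 kWh
First 300 kWh × $0.095 = $28.50
Next 300 kWh × $0.136 = $40.80
Remaining 749.6 kWh × $0.186 = $139.43
Energy charge = $208.73; + service $13.74 = $222.47 ≈ $222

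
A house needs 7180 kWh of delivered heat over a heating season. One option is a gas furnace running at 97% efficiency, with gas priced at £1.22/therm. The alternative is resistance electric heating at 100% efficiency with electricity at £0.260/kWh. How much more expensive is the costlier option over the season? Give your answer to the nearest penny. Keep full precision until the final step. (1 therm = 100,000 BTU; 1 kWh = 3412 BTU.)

Heat load = 7180 kWh × 3412 = 24,498,160 BTU
Gas: input = 24,498,160 / 0.97 = 25,255,835 BTU = 252.6 therm → 252.6 × £1.22 = £308.12
Electric: 24,498,160 BTU / 3412 = 7,180 kWh → × £0.260 = £1,866.80
Difference = |£308.12 − £1,866.80| = £1,558.68

£1558.68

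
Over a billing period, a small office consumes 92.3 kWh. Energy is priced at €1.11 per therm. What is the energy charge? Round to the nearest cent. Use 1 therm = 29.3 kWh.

92.3 kWh × (0.03413 therm/kWh) = 3.15 therm
Cost = 3.15 therm × €1.11/therm = €3.50

€3.50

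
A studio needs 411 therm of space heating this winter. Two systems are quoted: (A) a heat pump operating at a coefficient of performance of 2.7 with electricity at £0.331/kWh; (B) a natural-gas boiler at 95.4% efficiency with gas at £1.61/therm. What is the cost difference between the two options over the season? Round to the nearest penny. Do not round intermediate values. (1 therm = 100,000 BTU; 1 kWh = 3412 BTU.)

Heat load = 411 therm × 100,000 = 41,100,000 BTU
Gas: input = 41,100,000 / 0.954 = 43,081,761 BTU = 430.8 therm → 430.8 × £1.61 = £693.62
Heat pump: 41,100,000 BTU / 3412 = 12,050 kWh heat; / 2.7 = 4,461 kWh in → × £0.331 = £1,476.72
Difference = |£693.62 − £1,476.72| = £783.10

£783.10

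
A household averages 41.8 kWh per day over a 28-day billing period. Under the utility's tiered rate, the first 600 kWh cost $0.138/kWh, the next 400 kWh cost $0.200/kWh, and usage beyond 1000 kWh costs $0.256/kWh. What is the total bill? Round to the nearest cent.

Usage = 41.8 kWh/day × 28 days = 1170.4 kWh
First 600 kWh × $0.138 = $82.80
Next 400 kWh × $0.200 = $80.00
Remaining 170.4 kWh × $0.256 = $43.62
Total = $206.42

$206.42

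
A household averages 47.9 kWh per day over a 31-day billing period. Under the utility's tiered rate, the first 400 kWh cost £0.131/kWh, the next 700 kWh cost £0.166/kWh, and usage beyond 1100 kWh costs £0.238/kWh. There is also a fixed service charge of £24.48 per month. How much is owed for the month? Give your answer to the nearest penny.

£284.69

Usage = 47.9 kWh/day × 31 days = 1484.9 kWh
First 400 kWh × £0.131 = £52.40
Next 700 kWh × £0.166 = £116.20
Remaining 384.9 kWh × £0.238 = £91.61
Energy charge = £260.21; + service £24.48 = £284.69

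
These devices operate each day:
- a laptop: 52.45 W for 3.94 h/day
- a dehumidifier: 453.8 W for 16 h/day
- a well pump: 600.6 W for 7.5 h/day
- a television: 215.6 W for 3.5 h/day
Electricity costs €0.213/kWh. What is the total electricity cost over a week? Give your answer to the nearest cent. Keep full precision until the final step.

€18.98

laptop: 52.45 W × 3.94 h × 7 d = 1,447 Wh = 1.447 kWh
dehumidifier: 453.8 W × 16 h × 7 d = 50,826 Wh = 50.83 kWh
well pump: 600.6 W × 7.5 h × 7 d = 31,532 Wh = 31.53 kWh
television: 215.6 W × 3.5 h × 7 d = 5,282 Wh = 5.282 kWh
Total energy = 1.447 + 50.83 + 31.53 + 5.282 = 89.09 kWh
Cost = 89.09 kWh × €0.213 = €18.98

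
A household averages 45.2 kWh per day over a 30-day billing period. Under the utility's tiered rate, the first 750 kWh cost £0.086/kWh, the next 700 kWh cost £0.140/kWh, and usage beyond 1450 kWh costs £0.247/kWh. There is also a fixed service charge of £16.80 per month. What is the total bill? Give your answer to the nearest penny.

£166.14

Usage = 45.2 kWh/day × 30 days = 1356 kWh
First 750 kWh × £0.086 = £64.50
Next 606 kWh × £0.140 = £84.84
Remaining tier: 0 kWh (not reached)
Energy charge = £149.34; + service £16.80 = £166.14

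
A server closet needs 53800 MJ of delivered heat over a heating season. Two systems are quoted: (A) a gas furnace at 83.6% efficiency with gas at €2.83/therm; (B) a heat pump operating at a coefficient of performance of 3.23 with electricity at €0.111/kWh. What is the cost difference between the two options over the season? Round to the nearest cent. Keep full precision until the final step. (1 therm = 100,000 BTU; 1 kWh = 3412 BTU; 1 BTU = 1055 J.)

Heat load = 53800 MJ = 53,800,000,000 J / 1055 = 50,995,261 BTU
Gas: input = 50,995,261 / 0.836 = 60,999,116 BTU = 610 therm → 610 × €2.83 = €1,726.27
Heat pump: 50,995,261 BTU / 3412 = 14,950 kWh heat; / 3.23 = 4,627 kWh in → × €0.111 = €513.62
Difference = |€1,726.27 − €513.62| = €1,212.66

€1212.66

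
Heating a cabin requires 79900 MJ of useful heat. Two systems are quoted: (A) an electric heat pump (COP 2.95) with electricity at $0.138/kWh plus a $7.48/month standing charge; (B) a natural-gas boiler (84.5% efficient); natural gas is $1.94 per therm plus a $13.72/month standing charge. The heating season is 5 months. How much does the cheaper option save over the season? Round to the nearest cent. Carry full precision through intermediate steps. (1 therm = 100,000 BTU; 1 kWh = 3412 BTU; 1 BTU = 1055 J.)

$731.61

Heat load = 79900 MJ = 79,900,000,000 J / 1055 = 75,734,597 BTU
Gas: input = 75,734,597 / 0.845 = 89,626,742 BTU = 896.3 therm → 896.3 × $1.94 = $1,738.76; + 5 × $13.72 standing = $1,807.36
Heat pump: 75,734,597 BTU / 3412 = 22,200 kWh heat; / 2.95 = 7,524 kWh in → × $0.138 = $1,038.35; + 5 × $7.48 standing = $1,075.75
Difference = |$1,807.36 − $1,075.75| = $731.61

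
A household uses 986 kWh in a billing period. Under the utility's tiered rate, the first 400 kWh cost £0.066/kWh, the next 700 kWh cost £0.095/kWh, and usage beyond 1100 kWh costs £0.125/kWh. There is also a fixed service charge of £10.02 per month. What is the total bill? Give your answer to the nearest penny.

First 400 kWh × £0.066 = £26.40
Next 586 kWh × £0.095 = £55.67
Remaining tier: 0 kWh (not reached)
Energy charge = £82.07; + service £10.02 = £92.09

£92.09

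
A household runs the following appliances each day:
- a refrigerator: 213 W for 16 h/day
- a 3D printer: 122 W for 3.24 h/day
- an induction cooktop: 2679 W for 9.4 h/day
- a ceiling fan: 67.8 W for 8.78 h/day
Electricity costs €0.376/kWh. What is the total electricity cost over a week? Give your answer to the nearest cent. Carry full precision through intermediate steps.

refrigerator: 213 W × 16 h × 7 d = 23,856 Wh = 23.86 kWh
3D printer: 122 W × 3.24 h × 7 d = 2,767 Wh = 2.767 kWh
induction cooktop: 2679 W × 9.4 h × 7 d = 176,278 Wh = 176.3 kWh
ceiling fan: 67.8 W × 8.78 h × 7 d = 4,167 Wh = 4.167 kWh
Total energy = 23.86 + 2.767 + 176.3 + 4.167 = 207.1 kWh
Cost = 207.1 kWh × €0.376 = €77.86

€77.86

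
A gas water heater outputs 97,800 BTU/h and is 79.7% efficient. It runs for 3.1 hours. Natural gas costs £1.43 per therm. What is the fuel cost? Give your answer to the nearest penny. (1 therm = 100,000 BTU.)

£5.44

Heat delivered = 97,800 BTU/h × 3.1 h = 303,180 BTU
Gas input = 303,180 / 0.797 = 380,402 BTU
= 380,402 / 100,000 = 3.804 therm
Cost = 3.804 × £1.43/therm = £5.44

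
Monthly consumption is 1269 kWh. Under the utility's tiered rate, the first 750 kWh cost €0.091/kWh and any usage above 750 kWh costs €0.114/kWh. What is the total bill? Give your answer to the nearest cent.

€127.42

First 750 kWh × €0.091 = €68.25
Remaining 519 kWh × €0.114 = €59.17
Total = €127.42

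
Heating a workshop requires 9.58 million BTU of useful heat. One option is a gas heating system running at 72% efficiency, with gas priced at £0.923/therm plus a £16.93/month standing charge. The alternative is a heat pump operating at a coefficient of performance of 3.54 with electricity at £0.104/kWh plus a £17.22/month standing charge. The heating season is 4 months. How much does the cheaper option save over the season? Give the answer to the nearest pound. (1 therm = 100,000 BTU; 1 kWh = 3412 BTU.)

Heat load = 9.58 × 10⁶ BTU = 9,580,000 BTU
Gas: input = 9,580,000 / 0.72 = 13,305,556 BTU = 133.1 therm → 133.1 × £0.923 = £122.81; + 4 × £16.93 standing = £190.53
Heat pump: 9,580,000 BTU / 3412 = 2,808 kWh heat; / 3.54 = 793.1 kWh in → × £0.104 = £82.49; + 4 × £17.22 standing = £151.37
Difference = |£190.53 − £151.37| = £39.16 ≈ £39

£39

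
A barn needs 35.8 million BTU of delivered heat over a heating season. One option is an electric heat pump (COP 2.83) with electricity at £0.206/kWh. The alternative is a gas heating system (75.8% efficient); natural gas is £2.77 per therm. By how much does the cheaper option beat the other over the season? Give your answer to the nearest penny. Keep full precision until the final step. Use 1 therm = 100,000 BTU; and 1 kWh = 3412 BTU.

Heat load = 35.8 × 10⁶ BTU = 35,800,000 BTU
Gas: input = 35,800,000 / 0.758 = 47,229,551 BTU = 472.3 therm → 472.3 × £2.77 = £1,308.26
Heat pump: 35,800,000 BTU / 3412 = 10,490 kWh heat; / 2.83 = 3,708 kWh in → × £0.206 = £763.76
Difference = |£1,308.26 − £763.76| = £544.50

£544.50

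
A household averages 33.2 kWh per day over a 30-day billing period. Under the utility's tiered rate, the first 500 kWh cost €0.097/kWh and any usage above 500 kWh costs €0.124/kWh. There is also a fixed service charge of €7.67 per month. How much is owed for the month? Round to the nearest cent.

€117.67

Usage = 33.2 kWh/day × 30 days = 996 kWh
First 500 kWh × €0.097 = €48.50
Remaining 496 kWh × €0.124 = €61.50
Energy charge = €110.00; + service €7.67 = €117.67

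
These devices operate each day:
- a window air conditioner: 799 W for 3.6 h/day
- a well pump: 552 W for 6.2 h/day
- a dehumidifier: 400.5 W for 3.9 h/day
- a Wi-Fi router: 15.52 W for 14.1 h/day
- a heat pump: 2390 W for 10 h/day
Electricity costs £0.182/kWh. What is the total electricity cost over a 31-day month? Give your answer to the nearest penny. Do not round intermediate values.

window air conditioner: 799 W × 3.6 h × 31 d = 89,168 Wh = 89.17 kWh
well pump: 552 W × 6.2 h × 31 d = 106,094 Wh = 106.1 kWh
dehumidifier: 400.5 W × 3.9 h × 31 d = 48,420 Wh = 48.42 kWh
Wi-Fi router: 15.52 W × 14.1 h × 31 d = 6,784 Wh = 6.784 kWh
heat pump: 2390 W × 10 h × 31 d = 740,900 Wh = 740.9 kWh
Total energy = 89.17 + 106.1 + 48.42 + 6.784 + 740.9 = 991.4 kWh
Cost = 991.4 kWh × £0.182 = £180.43

£180.43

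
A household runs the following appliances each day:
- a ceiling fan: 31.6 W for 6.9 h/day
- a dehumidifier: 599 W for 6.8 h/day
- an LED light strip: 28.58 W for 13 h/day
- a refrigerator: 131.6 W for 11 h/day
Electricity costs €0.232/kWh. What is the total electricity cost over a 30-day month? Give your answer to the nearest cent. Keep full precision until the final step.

ceiling fan: 31.6 W × 6.9 h × 30 d = 6,541 Wh = 6.541 kWh
dehumidifier: 599 W × 6.8 h × 30 d = 122,196 Wh = 122.2 kWh
LED light strip: 28.58 W × 13 h × 30 d = 11,146 Wh = 11.15 kWh
refrigerator: 131.6 W × 11 h × 30 d = 43,428 Wh = 43.43 kWh
Total energy = 6.541 + 122.2 + 11.15 + 43.43 = 183.3 kWh
Cost = 183.3 kWh × €0.232 = €42.53

€42.53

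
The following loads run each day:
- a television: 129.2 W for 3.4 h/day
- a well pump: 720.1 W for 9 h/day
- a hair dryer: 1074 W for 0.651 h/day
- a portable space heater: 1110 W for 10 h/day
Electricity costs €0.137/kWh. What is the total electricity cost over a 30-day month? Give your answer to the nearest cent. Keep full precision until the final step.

television: 129.2 W × 3.4 h × 30 d = 13,178 Wh = 13.18 kWh
well pump: 720.1 W × 9 h × 30 d = 194,427 Wh = 194.4 kWh
hair dryer: 1074 W × 0.651 h × 30 d = 20,975 Wh = 20.98 kWh
portable space heater: 1110 W × 10 h × 30 d = 333,000 Wh = 333 kWh
Total energy = 13.18 + 194.4 + 20.98 + 333 = 561.6 kWh
Cost = 561.6 kWh × €0.137 = €76.94

€76.94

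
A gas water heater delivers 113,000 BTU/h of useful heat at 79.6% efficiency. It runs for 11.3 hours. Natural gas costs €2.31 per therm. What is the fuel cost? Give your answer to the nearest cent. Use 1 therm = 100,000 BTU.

€37.06

Heat delivered = 113,000 BTU/h × 11.3 h = 1,276,900 BTU
Gas input = 1,276,900 / 0.796 = 1,604,146 BTU
= 1,604,146 / 100,000 = 16.04 therm
Cost = 16.04 × €2.31/therm = €37.06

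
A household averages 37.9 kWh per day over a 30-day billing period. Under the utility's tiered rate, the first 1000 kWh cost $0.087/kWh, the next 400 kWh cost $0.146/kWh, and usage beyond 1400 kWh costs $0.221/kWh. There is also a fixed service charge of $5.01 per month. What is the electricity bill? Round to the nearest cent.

Usage = 37.9 kWh/day × 30 days = 1137 kWh
First 1000 kWh × $0.087 = $87.00
Next 137 kWh × $0.146 = $20.00
Remaining tier: 0 kWh (not reached)
Energy charge = $107.00; + service $5.01 = $112.01

$112.01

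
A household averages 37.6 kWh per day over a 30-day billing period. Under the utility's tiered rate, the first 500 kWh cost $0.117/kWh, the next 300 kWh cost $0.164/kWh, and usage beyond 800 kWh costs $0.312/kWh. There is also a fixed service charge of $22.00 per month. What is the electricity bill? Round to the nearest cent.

Usage = 37.6 kWh/day × 30 days = 1128 kWh
First 500 kWh × $0.117 = $58.50
Next 300 kWh × $0.164 = $49.20
Remaining 328 kWh × $0.312 = $102.34
Energy charge = $210.04; + service $22.00 = $232.04

$232.04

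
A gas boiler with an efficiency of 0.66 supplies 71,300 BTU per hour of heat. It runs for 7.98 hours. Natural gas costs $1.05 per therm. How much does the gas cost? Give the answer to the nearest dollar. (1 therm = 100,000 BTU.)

Heat delivered = 71,300 BTU/h × 7.98 h = 568,974 BTU
Gas input = 568,974 / 0.66 = 862,082 BTU
= 862,082 / 100,000 = 8.621 therm
Cost = 8.621 × $1.05/therm = $9.05 ≈ $9

$9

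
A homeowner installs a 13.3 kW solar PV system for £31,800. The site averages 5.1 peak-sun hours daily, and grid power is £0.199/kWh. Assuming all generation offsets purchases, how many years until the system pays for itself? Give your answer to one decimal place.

Daily generation = 13.3 kW × 5.1 h = 67.83 kWh
Annual generation = 67.83 × 365 = 24758 kWh
Annual savings = 24758 × £0.199 = £4,926.83
Payback = £31,800 / £4,926.83 = 6.45 years

6.5 years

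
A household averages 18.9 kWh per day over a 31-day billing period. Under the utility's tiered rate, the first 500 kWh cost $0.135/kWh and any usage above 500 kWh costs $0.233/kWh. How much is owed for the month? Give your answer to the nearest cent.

$87.51

Usage = 18.9 kWh/day × 31 days = 585.9 kWh
First 500 kWh × $0.135 = $67.50
Remaining 85.9 kWh × $0.233 = $20.01
Total = $87.51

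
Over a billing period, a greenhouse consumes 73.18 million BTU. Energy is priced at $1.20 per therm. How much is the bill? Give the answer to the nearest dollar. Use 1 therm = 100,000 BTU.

$878

73.18 million BTU × (10 therm/million BTU) = 731.8 therm
Cost = 731.8 therm × $1.20/therm = $878.16 ≈ $878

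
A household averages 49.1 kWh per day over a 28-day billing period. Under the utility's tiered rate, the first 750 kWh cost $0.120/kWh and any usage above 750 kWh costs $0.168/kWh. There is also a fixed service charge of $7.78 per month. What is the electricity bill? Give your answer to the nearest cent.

Usage = 49.1 kWh/day × 28 days = 1374.8 kWh
First 750 kWh × $0.120 = $90.00
Remaining 624.8 kWh × $0.168 = $104.97
Energy charge = $194.97; + service $7.78 = $202.75

$202.75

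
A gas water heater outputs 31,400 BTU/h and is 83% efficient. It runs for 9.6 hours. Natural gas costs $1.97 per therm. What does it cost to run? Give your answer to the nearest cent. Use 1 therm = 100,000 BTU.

Heat delivered = 31,400 BTU/h × 9.6 h = 301,440 BTU
Gas input = 301,440 / 0.83 = 363,181 BTU
= 363,181 / 100,000 = 3.632 therm
Cost = 3.632 × $1.97/therm = $7.15

$7.15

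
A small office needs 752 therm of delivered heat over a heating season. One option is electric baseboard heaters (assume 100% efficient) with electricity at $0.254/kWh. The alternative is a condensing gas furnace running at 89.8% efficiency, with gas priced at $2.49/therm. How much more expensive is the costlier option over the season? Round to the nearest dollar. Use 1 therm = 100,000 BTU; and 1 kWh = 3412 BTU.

Heat load = 752 therm × 100,000 = 75,200,000 BTU
Gas: input = 75,200,000 / 0.898 = 83,741,648 BTU = 837.4 therm → 837.4 × $2.49 = $2,085.17
Electric: 75,200,000 BTU / 3412 = 22,040 kWh → × $0.254 = $5,598.12
Difference = |$2,085.17 − $5,598.12| = $3,512.96 ≈ $3513

$3513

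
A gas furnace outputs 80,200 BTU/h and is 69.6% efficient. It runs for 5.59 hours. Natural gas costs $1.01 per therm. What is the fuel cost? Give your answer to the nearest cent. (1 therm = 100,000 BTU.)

Heat delivered = 80,200 BTU/h × 5.59 h = 448,318 BTU
Gas input = 448,318 / 0.696 = 644,135 BTU
= 644,135 / 100,000 = 6.441 therm
Cost = 6.441 × $1.01/therm = $6.51

$6.51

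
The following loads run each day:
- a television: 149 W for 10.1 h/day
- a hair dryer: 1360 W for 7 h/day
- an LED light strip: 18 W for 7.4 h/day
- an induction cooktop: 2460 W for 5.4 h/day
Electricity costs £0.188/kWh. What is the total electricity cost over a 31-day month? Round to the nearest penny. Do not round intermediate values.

£142.45

television: 149 W × 10.1 h × 31 d = 46,652 Wh = 46.65 kWh
hair dryer: 1360 W × 7 h × 31 d = 295,120 Wh = 295.1 kWh
LED light strip: 18 W × 7.4 h × 31 d = 4,129 Wh = 4.129 kWh
induction cooktop: 2460 W × 5.4 h × 31 d = 411,804 Wh = 411.8 kWh
Total energy = 46.65 + 295.1 + 4.129 + 411.8 = 757.7 kWh
Cost = 757.7 kWh × £0.188 = £142.45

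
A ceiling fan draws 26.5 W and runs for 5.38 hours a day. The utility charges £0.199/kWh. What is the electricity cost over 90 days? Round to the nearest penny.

Energy = 26.5 W × 5.38 h/day × 90 days = 12,831 Wh = 12.83 kWh
Cost = 12.83 kWh × £0.199/kWh = £2.55

£2.55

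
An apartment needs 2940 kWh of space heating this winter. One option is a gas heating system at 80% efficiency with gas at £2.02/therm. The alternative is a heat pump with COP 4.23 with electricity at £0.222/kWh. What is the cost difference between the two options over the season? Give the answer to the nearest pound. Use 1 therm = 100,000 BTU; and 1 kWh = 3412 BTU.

Heat load = 2940 kWh × 3412 = 10,031,280 BTU
Gas: input = 10,031,280 / 0.800 = 12,539,100 BTU = 125.4 therm → 125.4 × £2.02 = £253.29
Heat pump: 10,031,280 BTU / 3412 = 2,940 kWh heat; / 4.23 = 695 kWh in → × £0.222 = £154.30
Difference = |£253.29 − £154.30| = £98.99 ≈ £99

£99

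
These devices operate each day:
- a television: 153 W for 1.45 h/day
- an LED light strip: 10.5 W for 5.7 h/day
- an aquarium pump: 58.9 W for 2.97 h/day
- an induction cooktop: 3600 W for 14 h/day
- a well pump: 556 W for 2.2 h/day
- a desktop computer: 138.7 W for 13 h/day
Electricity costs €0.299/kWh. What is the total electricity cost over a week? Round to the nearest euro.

television: 153 W × 1.45 h × 7 d = 1,553 Wh = 1.553 kWh
LED light strip: 10.5 W × 5.7 h × 7 d = 419 Wh = 0.4189 kWh
aquarium pump: 58.9 W × 2.97 h × 7 d = 1,225 Wh = 1.225 kWh
induction cooktop: 3600 W × 14 h × 7 d = 352,800 Wh = 352.8 kWh
well pump: 556 W × 2.2 h × 7 d = 8,562 Wh = 8.562 kWh
desktop computer: 138.7 W × 13 h × 7 d = 12,622 Wh = 12.62 kWh
Total energy = 1.553 + 0.4189 + 1.225 + 352.8 + 8.562 + 12.62 = 377.2 kWh
Cost = 377.2 kWh × €0.299 = €112.78 ≈ €113

€113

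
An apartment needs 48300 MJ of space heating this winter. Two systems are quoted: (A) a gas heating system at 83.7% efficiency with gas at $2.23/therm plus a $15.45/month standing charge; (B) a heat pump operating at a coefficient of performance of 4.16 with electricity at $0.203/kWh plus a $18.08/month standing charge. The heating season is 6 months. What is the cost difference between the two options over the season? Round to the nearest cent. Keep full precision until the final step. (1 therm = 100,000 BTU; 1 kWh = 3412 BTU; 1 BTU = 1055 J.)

Heat load = 48300 MJ = 48,300,000,000 J / 1055 = 45,781,991 BTU
Gas: input = 45,781,991 / 0.837 = 54,697,719 BTU = 547 therm → 547 × $2.23 = $1,219.76; + 6 × $15.45 standing = $1,312.46
Heat pump: 45,781,991 BTU / 3412 = 13,420 kWh heat; / 4.16 = 3,225 kWh in → × $0.203 = $654.77; + 6 × $18.08 standing = $763.25
Difference = |$1,312.46 − $763.25| = $549.21

$549.21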